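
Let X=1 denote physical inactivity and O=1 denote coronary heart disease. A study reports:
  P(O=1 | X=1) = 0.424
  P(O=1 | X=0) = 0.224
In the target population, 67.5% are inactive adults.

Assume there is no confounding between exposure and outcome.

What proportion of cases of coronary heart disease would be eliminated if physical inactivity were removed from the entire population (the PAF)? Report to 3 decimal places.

PAF ≈ 0.376

Let p₁ = 0.424, p₀ = 0.224.
Overall risk P(Y=1) = π·p₁ + (1−π)·p₀ = 0.675×0.424 + 0.325×0.224 = 0.359.
Under exogeneity, PAF = [P(Y=1) − p₀] / P(Y=1).
PAF = (0.359 − 0.224) / 0.359 ≈ 0.3760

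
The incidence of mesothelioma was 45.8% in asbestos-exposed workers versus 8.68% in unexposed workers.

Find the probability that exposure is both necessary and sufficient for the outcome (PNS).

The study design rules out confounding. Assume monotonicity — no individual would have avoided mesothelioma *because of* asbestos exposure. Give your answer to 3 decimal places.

PNS ≈ 0.371

p₁ = 0.458, p₀ = 0.0868.
Under exogeneity and monotonicity, PNS = p₁ − p₀.
PNS = 0.458 − 0.0868 = 0.3712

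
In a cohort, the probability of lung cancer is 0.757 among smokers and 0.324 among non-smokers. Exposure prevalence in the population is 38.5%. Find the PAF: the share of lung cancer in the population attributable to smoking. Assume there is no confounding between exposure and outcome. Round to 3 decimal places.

PAF ≈ 0.340

Let p₁ = 0.757, p₀ = 0.324.
Overall risk P(Y=1) = π·p₁ + (1−π)·p₀ = 0.385×0.757 + 0.615×0.324 = 0.49071.
Under exogeneity, PAF = [P(Y=1) − p₀] / P(Y=1).
PAF = (0.49071 − 0.324) / 0.49071 ≈ 0.3397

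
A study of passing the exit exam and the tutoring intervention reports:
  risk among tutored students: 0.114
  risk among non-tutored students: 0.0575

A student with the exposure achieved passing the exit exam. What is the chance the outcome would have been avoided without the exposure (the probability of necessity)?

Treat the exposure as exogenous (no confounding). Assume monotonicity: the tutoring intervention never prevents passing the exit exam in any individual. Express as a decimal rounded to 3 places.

PN ≈ 0.496

Let p₁ = 0.114, p₀ = 0.0575.
Under exogeneity and monotonicity, PN = (p₁ − p₀) / p₁.
PN = (0.114 − 0.0575) / 0.114 = 0.0565 / 0.114 ≈ 0.4956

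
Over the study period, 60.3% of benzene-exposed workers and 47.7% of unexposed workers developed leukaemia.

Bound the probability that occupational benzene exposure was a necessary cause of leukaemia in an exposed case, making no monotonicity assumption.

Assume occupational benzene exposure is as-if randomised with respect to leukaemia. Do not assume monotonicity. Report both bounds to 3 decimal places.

0.209 ≤ PN ≤ 0.867

p₁ = 0.603, p₀ = 0.477.
Under exogeneity alone the bounds on PN are max{0,(p₁−p₀)/p₁} ≤ PN ≤ min{1,(1−p₀)/p₁}.
  lower = (p₁ − p₀)/p₁ = 0.126 / 0.603 ≈ 0.2090
  upper = min{1, (1 − p₀)/p₁} = 0.523 / 0.603 ≈ 0.8673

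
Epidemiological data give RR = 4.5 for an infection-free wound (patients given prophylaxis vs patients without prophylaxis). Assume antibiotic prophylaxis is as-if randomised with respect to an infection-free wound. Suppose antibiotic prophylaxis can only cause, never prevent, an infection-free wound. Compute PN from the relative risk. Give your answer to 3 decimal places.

Under exogeneity and monotonicity, PN = (RR − 1) / RR = 1 − 1/RR.
PN = (4.5 − 1) / 4.5 = 3.5 / 4.5 ≈ 0.7778

PN ≈ 0.778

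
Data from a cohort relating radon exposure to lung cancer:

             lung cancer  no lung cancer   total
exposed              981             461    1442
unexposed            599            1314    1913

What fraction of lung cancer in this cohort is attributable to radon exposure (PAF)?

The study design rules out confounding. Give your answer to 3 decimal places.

p₁ = P(outcome | exposed) = 981/1442 = 0.68031
p₀ = P(outcome | unexposed) = 599/1913 = 0.31312
Exposure prevalence π = 1442/3355 = 0.42981; overall risk P(Y=1) = 0.47094.
Under exogeneity, PAF = [P(Y=1) − p₀]/P(Y=1).
PAF = (0.47094 − 0.31312) / 0.47094 ≈ 0.3351

PAF ≈ 0.335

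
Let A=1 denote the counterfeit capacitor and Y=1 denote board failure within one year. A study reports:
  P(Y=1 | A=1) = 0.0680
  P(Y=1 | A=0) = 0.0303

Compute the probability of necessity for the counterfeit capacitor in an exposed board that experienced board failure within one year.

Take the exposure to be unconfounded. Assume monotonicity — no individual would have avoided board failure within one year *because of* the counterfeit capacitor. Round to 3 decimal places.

Let p₁ = 0.068, p₀ = 0.0303.
Under exogeneity and monotonicity, PN = (p₁ − p₀) / p₁.
PN = (0.068 − 0.0303) / 0.068 = 0.0377 / 0.068 ≈ 0.5544

PN ≈ 0.554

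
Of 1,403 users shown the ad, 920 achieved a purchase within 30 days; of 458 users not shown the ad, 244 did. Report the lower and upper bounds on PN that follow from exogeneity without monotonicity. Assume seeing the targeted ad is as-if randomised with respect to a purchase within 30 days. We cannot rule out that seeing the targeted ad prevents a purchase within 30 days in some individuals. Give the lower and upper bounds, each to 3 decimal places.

p₁ = P(outcome | exposed) = 920/1403 = 0.65574
p₀ = P(outcome | unexposed) = 244/458 = 0.53275
Under exogeneity alone the bounds on PN are max{0,(p₁−p₀)/p₁} ≤ PN ≤ min{1,(1−p₀)/p₁}.
  lower = (p₁ − p₀)/p₁ = 0.12299 / 0.65574 ≈ 0.1876
  upper = min{1, (1 − p₀)/p₁} = 0.46725 / 0.65574 ≈ 0.7126

0.188 ≤ PN ≤ 0.713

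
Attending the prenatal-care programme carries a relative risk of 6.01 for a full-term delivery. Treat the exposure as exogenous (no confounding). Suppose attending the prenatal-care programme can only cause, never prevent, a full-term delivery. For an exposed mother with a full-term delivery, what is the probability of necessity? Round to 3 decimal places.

PN ≈ 0.834

Under exogeneity and monotonicity, PN = (RR − 1) / RR = 1 − 1/RR.
PN = (6.01 − 1) / 6.01 = 5.01 / 6.01 ≈ 0.8336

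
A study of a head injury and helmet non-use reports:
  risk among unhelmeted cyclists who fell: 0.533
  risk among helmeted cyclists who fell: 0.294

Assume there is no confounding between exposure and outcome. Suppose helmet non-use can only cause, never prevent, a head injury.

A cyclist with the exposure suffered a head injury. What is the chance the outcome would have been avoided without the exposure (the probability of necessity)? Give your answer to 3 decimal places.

Let p₁ = 0.533, p₀ = 0.294.
Under exogeneity and monotonicity, PN = (p₁ − p₀) / p₁.
PN = (0.533 − 0.294) / 0.533 = 0.239 / 0.533 ≈ 0.4484

PN ≈ 0.448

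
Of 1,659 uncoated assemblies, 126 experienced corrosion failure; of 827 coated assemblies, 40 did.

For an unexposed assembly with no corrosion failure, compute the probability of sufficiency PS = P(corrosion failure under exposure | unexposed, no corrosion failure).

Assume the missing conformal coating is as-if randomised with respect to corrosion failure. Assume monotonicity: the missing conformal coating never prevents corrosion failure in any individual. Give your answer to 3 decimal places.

PS ≈ 0.029

p₁ = P(outcome | exposed) = 126/1659 = 0.075949
p₀ = P(outcome | unexposed) = 40/827 = 0.048368
Under exogeneity and monotonicity, PS = (p₁ − p₀) / (1 − p₀).
PS = (0.075949 − 0.048368) / (1 − 0.048368) = 0.027582 / 0.95163 ≈ 0.0290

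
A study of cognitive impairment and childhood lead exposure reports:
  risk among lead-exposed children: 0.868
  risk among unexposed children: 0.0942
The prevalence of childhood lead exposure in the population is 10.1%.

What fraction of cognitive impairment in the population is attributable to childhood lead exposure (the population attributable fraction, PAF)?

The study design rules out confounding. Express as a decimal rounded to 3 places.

Let p₁ = 0.868, p₀ = 0.0942.
Overall risk P(Y=1) = π·p₁ + (1−π)·p₀ = 0.101×0.868 + 0.899×0.0942 = 0.17235.
Under exogeneity, PAF = [P(Y=1) − p₀] / P(Y=1).
PAF = (0.17235 − 0.0942) / 0.17235 ≈ 0.4534

PAF ≈ 0.453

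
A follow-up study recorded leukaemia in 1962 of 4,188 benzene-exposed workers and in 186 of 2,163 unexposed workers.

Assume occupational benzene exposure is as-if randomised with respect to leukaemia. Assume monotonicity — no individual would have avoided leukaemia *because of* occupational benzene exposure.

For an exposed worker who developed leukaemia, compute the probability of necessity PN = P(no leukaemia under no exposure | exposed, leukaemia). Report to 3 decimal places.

PN ≈ 0.816

p₁ = P(outcome | exposed) = 1962/4188 = 0.46848
p₀ = P(outcome | unexposed) = 186/2163 = 0.085992
Under exogeneity and monotonicity, PN = (p₁ − p₀) / p₁.
PN = (0.46848 − 0.085992) / 0.46848 = 0.38249 / 0.46848 ≈ 0.8164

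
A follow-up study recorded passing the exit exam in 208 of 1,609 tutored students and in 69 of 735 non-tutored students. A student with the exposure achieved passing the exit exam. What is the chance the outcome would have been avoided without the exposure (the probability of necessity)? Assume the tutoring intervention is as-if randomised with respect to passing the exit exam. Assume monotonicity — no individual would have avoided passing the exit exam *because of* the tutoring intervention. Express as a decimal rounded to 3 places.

p₁ = P(outcome | exposed) = 208/1609 = 0.12927
p₀ = P(outcome | unexposed) = 69/735 = 0.093878
Under exogeneity and monotonicity, PN = (p₁ − p₀) / p₁.
PN = (0.12927 − 0.093878) / 0.12927 = 0.035395 / 0.12927 ≈ 0.2738

PN ≈ 0.274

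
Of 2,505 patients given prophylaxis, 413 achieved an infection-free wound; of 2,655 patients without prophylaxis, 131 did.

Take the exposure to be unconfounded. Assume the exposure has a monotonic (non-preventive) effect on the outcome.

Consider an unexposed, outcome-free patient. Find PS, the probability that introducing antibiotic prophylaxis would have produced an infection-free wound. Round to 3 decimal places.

p₁ = P(outcome | exposed) = 413/2505 = 0.16487
p₀ = P(outcome | unexposed) = 131/2655 = 0.049341
Under exogeneity and monotonicity, PS = (p₁ − p₀) / (1 − p₀).
PS = (0.16487 − 0.049341) / (1 − 0.049341) = 0.11553 / 0.95066 ≈ 0.1215

PS ≈ 0.122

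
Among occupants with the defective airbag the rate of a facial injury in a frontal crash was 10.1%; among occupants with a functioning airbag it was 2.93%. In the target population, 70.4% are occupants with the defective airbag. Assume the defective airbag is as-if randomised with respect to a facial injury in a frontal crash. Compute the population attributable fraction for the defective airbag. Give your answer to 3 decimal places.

p₁ = 0.101, p₀ = 0.0293.
Overall risk P(Y=1) = π·p₁ + (1−π)·p₀ = 0.704×0.101 + 0.296×0.0293 = 0.079777.
Under exogeneity, PAF = [P(Y=1) − p₀] / P(Y=1).
PAF = (0.079777 − 0.0293) / 0.079777 ≈ 0.6327

PAF ≈ 0.633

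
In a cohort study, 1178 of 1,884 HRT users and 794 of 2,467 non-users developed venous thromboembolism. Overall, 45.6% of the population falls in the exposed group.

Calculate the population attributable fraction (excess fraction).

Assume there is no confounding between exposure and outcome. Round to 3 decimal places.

p₁ = P(outcome | exposed) = 1178/1884 = 0.62527
p₀ = P(outcome | unexposed) = 794/2467 = 0.32185
Overall risk P(Y=1) = π·p₁ + (1−π)·p₀ = 0.456×0.62527 + 0.544×0.32185 = 0.46021.
Under exogeneity, PAF = [P(Y=1) − p₀] / P(Y=1).
PAF = (0.46021 − 0.32185) / 0.46021 ≈ 0.3006

PAF ≈ 0.301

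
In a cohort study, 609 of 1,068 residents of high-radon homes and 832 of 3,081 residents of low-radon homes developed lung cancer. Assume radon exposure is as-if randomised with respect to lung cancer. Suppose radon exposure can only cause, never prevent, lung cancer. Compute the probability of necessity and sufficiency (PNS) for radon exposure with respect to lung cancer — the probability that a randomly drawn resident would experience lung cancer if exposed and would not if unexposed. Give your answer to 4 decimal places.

p₁ = P(outcome | exposed) = 609/1068 = 0.57022
p₀ = P(outcome | unexposed) = 832/3081 = 0.27004
Under exogeneity and monotonicity, PNS = p₁ − p₀.
PNS = 0.57022 − 0.27004 = 0.30018

PNS ≈ 0.3002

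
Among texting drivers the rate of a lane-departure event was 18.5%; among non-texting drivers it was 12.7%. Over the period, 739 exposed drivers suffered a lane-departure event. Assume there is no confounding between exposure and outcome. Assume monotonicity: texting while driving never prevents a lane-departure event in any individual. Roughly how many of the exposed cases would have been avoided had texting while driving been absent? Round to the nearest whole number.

p₁ = 0.185, p₀ = 0.127.
PN = (p₁ − p₀)/p₁ = (0.185 − 0.127) / 0.185 ≈ 0.31351.
Attributable cases ≈ PN × (exposed cases) = 0.31351 × 739 ≈ 231.69.

about 232 cases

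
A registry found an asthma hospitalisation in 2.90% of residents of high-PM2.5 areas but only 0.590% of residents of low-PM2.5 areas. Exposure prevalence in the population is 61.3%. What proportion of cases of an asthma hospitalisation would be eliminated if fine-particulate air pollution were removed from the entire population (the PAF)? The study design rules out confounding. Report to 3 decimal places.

p₁ = 0.029, p₀ = 0.0059.
Overall risk P(Y=1) = π·p₁ + (1−π)·p₀ = 0.613×0.029 + 0.387×0.0059 = 0.02006.
Under exogeneity, PAF = [P(Y=1) − p₀] / P(Y=1).
PAF = (0.02006 − 0.0059) / 0.02006 ≈ 0.7059

PAF ≈ 0.706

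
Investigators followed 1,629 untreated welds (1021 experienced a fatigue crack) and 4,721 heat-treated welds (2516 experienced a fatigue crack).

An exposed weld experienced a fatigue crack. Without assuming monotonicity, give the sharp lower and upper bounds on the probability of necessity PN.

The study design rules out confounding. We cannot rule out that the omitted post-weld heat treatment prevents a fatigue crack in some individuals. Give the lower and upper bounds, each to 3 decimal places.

0.150 ≤ PN ≤ 0.745

p₁ = P(outcome | exposed) = 1021/1629 = 0.62676
p₀ = P(outcome | unexposed) = 2516/4721 = 0.53294
Under exogeneity alone the bounds on PN are max{0,(p₁−p₀)/p₁} ≤ PN ≤ min{1,(1−p₀)/p₁}.
  lower = (p₁ − p₀)/p₁ = 0.093827 / 0.62676 ≈ 0.1497
  upper = min{1, (1 − p₀)/p₁} = 0.46706 / 0.62676 ≈ 0.7452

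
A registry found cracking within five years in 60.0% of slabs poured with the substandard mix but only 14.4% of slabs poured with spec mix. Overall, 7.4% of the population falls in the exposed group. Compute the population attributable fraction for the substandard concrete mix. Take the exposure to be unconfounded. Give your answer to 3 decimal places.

PAF ≈ 0.190

p₁ = 0.6, p₀ = 0.144.
Overall risk P(Y=1) = π·p₁ + (1−π)·p₀ = 0.074×0.6 + 0.926×0.144 = 0.17774.
Under exogeneity, PAF = [P(Y=1) − p₀] / P(Y=1).
PAF = (0.17774 − 0.144) / 0.17774 ≈ 0.1898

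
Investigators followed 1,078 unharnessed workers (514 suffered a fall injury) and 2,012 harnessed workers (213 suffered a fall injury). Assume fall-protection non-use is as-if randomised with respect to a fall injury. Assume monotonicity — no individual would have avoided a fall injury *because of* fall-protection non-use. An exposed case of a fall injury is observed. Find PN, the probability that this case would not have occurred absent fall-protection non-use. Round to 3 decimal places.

PN ≈ 0.778

p₁ = P(outcome | exposed) = 514/1078 = 0.47681
p₀ = P(outcome | unexposed) = 213/2012 = 0.10586
Under exogeneity and monotonicity, PN = (p₁ − p₀) / p₁.
PN = (0.47681 − 0.10586) / 0.47681 = 0.37094 / 0.47681 ≈ 0.7780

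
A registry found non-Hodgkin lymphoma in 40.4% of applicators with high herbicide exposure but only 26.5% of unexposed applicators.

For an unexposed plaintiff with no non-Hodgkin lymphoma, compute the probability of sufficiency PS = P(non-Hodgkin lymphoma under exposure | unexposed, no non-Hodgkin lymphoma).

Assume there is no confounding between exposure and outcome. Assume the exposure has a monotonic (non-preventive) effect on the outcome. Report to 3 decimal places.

p₁ = 0.404, p₀ = 0.265.
Under exogeneity and monotonicity, PS = (p₁ − p₀) / (1 − p₀).
PS = (0.404 − 0.265) / (1 − 0.265) = 0.139 / 0.735 ≈ 0.1891

PS ≈ 0.189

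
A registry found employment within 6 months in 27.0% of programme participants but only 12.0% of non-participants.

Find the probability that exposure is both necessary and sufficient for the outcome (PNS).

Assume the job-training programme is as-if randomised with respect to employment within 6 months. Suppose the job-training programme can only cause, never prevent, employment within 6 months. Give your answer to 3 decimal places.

PNS ≈ 0.150

p₁ = 0.27, p₀ = 0.12.
Under exogeneity and monotonicity, PNS = p₁ − p₀.
PNS = 0.27 − 0.12 = 0.15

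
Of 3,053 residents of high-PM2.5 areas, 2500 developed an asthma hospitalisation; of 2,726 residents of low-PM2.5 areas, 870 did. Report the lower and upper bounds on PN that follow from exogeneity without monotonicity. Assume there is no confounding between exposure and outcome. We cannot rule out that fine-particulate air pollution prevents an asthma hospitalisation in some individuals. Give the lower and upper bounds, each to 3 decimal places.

p₁ = P(outcome | exposed) = 2500/3053 = 0.81887
p₀ = P(outcome | unexposed) = 870/2726 = 0.31915
Under exogeneity alone the bounds on PN are max{0,(p₁−p₀)/p₁} ≤ PN ≤ min{1,(1−p₀)/p₁}.
  lower = (p₁ − p₀)/p₁ = 0.49972 / 0.81887 ≈ 0.6103
  upper = min{1, (1 − p₀)/p₁} = 0.68085 / 0.81887 ≈ 0.8315

0.610 ≤ PN ≤ 0.831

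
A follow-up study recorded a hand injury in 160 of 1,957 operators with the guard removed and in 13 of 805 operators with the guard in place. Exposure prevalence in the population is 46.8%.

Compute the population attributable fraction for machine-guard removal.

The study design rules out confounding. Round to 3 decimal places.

p₁ = P(outcome | exposed) = 160/1957 = 0.081758
p₀ = P(outcome | unexposed) = 13/805 = 0.016149
Overall risk P(Y=1) = π·p₁ + (1−π)·p₀ = 0.468×0.081758 + 0.532×0.016149 = 0.046854.
Under exogeneity, PAF = [P(Y=1) − p₀] / P(Y=1).
PAF = (0.046854 − 0.016149) / 0.046854 ≈ 0.6553

PAF ≈ 0.655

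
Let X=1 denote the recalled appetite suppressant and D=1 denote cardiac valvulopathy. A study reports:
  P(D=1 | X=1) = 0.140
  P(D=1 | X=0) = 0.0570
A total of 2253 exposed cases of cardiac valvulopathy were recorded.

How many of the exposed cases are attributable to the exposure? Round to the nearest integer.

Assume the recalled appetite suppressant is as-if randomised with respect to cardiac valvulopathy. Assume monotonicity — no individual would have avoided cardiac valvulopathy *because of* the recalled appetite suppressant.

about 1336 cases

Let p₁ = 0.14, p₀ = 0.057.
PN = (p₁ − p₀)/p₁ = (0.14 − 0.057) / 0.14 ≈ 0.59286.
Attributable cases ≈ PN × (exposed cases) = 0.59286 × 2253 ≈ 1335.71.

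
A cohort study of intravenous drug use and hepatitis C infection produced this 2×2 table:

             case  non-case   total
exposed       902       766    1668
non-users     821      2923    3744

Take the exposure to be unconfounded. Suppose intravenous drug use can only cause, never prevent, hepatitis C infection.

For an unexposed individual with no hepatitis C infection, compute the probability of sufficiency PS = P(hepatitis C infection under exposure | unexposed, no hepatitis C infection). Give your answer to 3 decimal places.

p₁ = P(outcome | exposed) = 902/1668 = 0.54077
p₀ = P(outcome | unexposed) = 821/3744 = 0.21928
Under exogeneity and monotonicity, PS = (p₁ − p₀) / (1 − p₀).
PS = (0.54077 − 0.21928) / (1 − 0.21928) = 0.32148 / 0.78072 ≈ 0.4118

PS ≈ 0.412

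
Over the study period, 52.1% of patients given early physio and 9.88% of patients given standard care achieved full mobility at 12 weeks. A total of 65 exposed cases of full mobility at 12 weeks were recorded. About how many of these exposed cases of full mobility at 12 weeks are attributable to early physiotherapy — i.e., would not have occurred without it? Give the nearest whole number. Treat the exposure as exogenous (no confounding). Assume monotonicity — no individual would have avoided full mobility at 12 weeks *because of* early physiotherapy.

about 53 cases

p₁ = 0.521, p₀ = 0.0988.
PN = (p₁ − p₀)/p₁ = (0.521 − 0.0988) / 0.521 ≈ 0.81036.
Attributable cases ≈ PN × (exposed cases) = 0.81036 × 65 ≈ 52.67.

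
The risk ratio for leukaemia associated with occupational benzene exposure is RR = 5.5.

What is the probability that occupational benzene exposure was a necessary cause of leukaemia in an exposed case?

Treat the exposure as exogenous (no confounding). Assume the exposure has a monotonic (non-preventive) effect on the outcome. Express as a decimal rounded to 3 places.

PN ≈ 0.818

Under exogeneity and monotonicity, PN = (RR − 1) / RR = 1 − 1/RR.
PN = (5.5 − 1) / 5.5 = 4.5 / 5.5 ≈ 0.8182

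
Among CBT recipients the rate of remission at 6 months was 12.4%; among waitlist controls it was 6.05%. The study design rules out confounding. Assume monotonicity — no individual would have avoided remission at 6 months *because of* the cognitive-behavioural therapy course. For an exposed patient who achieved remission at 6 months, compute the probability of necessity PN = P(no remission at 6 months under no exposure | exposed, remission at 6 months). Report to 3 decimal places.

PN ≈ 0.512

p₁ = 0.124, p₀ = 0.0605.
Under exogeneity and monotonicity, PN = (p₁ − p₀) / p₁.
PN = (0.124 − 0.0605) / 0.124 = 0.0635 / 0.124 ≈ 0.5121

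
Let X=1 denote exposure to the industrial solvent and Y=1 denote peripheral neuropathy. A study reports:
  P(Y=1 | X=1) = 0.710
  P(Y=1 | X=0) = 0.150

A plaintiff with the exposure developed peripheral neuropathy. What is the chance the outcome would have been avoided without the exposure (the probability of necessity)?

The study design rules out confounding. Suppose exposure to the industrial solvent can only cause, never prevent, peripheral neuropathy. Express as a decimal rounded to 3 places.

PN ≈ 0.789

Let p₁ = 0.71, p₀ = 0.15.
Under exogeneity and monotonicity, PN = (p₁ − p₀) / p₁.
PN = (0.71 − 0.15) / 0.71 = 0.56 / 0.71 ≈ 0.7887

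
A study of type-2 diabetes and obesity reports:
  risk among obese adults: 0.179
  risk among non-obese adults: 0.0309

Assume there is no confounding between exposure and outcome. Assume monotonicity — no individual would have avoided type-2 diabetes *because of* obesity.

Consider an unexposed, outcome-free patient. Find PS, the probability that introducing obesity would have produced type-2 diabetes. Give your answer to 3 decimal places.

PS ≈ 0.153

Let p₁ = 0.179, p₀ = 0.0309.
Under exogeneity and monotonicity, PS = (p₁ − p₀) / (1 − p₀).
PS = (0.179 − 0.0309) / (1 − 0.0309) = 0.1481 / 0.9691 ≈ 0.1528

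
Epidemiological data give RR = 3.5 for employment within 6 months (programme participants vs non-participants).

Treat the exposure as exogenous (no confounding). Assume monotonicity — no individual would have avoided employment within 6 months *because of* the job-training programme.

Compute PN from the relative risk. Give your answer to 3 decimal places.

Under exogeneity and monotonicity, PN = (RR − 1) / RR = 1 − 1/RR.
PN = (3.5 − 1) / 3.5 = 2.5 / 3.5 ≈ 0.7143

PN ≈ 0.714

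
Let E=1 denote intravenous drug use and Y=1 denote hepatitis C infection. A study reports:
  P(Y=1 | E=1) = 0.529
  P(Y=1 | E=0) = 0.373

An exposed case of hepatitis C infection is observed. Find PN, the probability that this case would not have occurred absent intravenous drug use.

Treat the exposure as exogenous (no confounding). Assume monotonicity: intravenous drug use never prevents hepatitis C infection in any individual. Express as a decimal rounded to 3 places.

PN ≈ 0.295

Let p₁ = 0.529, p₀ = 0.373.
Under exogeneity and monotonicity, PN = (p₁ − p₀) / p₁.
PN = (0.529 − 0.373) / 0.529 = 0.156 / 0.529 ≈ 0.2949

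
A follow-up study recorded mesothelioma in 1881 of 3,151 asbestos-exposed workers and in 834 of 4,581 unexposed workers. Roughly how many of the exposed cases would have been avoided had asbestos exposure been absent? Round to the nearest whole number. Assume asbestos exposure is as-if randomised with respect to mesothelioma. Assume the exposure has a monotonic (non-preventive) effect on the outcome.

p₁ = P(outcome | exposed) = 1881/3151 = 0.59695
p₀ = P(outcome | unexposed) = 834/4581 = 0.18206
PN = (p₁ − p₀)/p₁ = (0.59695 − 0.18206) / 0.59695 ≈ 0.69502.
Attributable cases ≈ PN × (exposed cases) = 0.69502 × 1881 ≈ 1307.34.

about 1307 cases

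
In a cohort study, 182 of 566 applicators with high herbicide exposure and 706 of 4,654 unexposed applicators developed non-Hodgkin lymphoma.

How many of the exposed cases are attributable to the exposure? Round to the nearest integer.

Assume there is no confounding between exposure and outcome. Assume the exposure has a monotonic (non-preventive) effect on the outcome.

about 96 cases

p₁ = P(outcome | exposed) = 182/566 = 0.32155
p₀ = P(outcome | unexposed) = 706/4654 = 0.1517
PN = (p₁ − p₀)/p₁ = (0.32155 − 0.1517) / 0.32155 ≈ 0.52824.
Attributable cases ≈ PN × (exposed cases) = 0.52824 × 182 ≈ 96.14.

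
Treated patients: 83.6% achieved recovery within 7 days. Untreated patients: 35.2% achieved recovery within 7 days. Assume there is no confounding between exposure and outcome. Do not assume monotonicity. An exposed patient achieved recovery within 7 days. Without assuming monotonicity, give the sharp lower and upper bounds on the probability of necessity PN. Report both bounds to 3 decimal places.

0.579 ≤ PN ≤ 0.775

p₁ = 0.836, p₀ = 0.352.
Under exogeneity alone the bounds on PN are max{0,(p₁−p₀)/p₁} ≤ PN ≤ min{1,(1−p₀)/p₁}.
  lower = (p₁ − p₀)/p₁ = 0.484 / 0.836 ≈ 0.5789
  upper = min{1, (1 − p₀)/p₁} = 0.648 / 0.836 ≈ 0.7751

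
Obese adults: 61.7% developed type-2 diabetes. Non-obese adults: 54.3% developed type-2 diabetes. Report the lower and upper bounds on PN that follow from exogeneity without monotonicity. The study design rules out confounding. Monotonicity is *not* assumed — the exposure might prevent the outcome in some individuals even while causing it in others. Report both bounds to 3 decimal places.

p₁ = 0.617, p₀ = 0.543.
Under exogeneity alone the bounds on PN are max{0,(p₁−p₀)/p₁} ≤ PN ≤ min{1,(1−p₀)/p₁}.
  lower = (p₁ − p₀)/p₁ = 0.074 / 0.617 ≈ 0.1199
  upper = min{1, (1 − p₀)/p₁} = 0.457 / 0.617 ≈ 0.7407

0.120 ≤ PN ≤ 0.741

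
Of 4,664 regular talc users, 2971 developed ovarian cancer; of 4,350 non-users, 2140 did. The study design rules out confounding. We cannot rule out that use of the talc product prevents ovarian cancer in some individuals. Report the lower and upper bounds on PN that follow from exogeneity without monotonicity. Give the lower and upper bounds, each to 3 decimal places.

p₁ = P(outcome | exposed) = 2971/4664 = 0.63701
p₀ = P(outcome | unexposed) = 2140/4350 = 0.49195
Under exogeneity alone the bounds on PN are max{0,(p₁−p₀)/p₁} ≤ PN ≤ min{1,(1−p₀)/p₁}.
  lower = (p₁ − p₀)/p₁ = 0.14505 / 0.63701 ≈ 0.2277
  upper = min{1, (1 − p₀)/p₁} = 0.50805 / 0.63701 ≈ 0.7976

0.228 ≤ PN ≤ 0.798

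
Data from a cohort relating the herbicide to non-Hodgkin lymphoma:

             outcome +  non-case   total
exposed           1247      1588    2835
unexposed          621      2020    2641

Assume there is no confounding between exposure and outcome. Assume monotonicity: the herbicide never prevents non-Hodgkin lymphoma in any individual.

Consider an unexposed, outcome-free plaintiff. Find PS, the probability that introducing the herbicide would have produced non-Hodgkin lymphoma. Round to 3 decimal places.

p₁ = P(outcome | exposed) = 1247/2835 = 0.43986
p₀ = P(outcome | unexposed) = 621/2641 = 0.23514
Under exogeneity and monotonicity, PS = (p₁ − p₀)/(1 − p₀).
PS = (0.43986 − 0.23514) / 0.76486 ≈ 0.2677

PS ≈ 0.268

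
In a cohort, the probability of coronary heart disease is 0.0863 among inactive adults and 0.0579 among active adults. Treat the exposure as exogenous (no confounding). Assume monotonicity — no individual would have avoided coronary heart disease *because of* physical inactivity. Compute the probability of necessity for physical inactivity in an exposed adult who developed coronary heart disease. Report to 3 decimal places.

Let p₁ = 0.0863, p₀ = 0.0579.
Under exogeneity and monotonicity, PN = (p₁ − p₀) / p₁.
PN = (0.0863 − 0.0579) / 0.0863 = 0.0284 / 0.0863 ≈ 0.3291

PN ≈ 0.329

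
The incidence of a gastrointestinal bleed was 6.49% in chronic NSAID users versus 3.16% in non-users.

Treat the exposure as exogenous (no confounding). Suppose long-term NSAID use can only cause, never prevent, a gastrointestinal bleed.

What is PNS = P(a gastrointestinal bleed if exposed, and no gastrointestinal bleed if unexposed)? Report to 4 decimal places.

PNS ≈ 0.0333

p₁ = 0.0649, p₀ = 0.0316.
Under exogeneity and monotonicity, PNS = p₁ − p₀.
PNS = 0.0649 − 0.0316 = 0.0333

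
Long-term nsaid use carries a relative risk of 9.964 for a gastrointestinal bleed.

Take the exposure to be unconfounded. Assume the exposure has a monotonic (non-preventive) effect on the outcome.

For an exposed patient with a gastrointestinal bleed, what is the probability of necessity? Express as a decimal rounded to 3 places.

PN ≈ 0.900

Under exogeneity and monotonicity, PN = (RR − 1) / RR = 1 − 1/RR.
PN = (9.964 − 1) / 9.964 = 8.964 / 9.964 ≈ 0.8996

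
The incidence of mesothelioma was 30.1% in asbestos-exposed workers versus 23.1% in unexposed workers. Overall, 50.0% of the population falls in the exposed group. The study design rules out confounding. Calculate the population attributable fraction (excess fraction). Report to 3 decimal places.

PAF ≈ 0.132

p₁ = 0.301, p₀ = 0.231.
Overall risk P(Y=1) = π·p₁ + (1−π)·p₀ = 0.5×0.301 + 0.5×0.231 = 0.266.
Under exogeneity, PAF = [P(Y=1) − p₀] / P(Y=1).
PAF = (0.266 − 0.231) / 0.266 ≈ 0.1316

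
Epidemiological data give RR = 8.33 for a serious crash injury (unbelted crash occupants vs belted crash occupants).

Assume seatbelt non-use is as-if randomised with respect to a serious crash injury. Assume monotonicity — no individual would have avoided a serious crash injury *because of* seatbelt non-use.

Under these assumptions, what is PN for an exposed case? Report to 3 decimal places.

PN ≈ 0.880

Under exogeneity and monotonicity, PN = (RR − 1) / RR = 1 − 1/RR.
PN = (8.33 − 1) / 8.33 = 7.33 / 8.33 ≈ 0.8800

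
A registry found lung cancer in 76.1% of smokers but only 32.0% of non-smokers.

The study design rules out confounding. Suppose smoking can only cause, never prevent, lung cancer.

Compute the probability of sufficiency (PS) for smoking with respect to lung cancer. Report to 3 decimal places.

PS ≈ 0.649

p₁ = 0.761, p₀ = 0.32.
Under exogeneity and monotonicity, PS = (p₁ − p₀) / (1 − p₀).
PS = (0.761 − 0.32) / (1 − 0.32) = 0.441 / 0.68 ≈ 0.6485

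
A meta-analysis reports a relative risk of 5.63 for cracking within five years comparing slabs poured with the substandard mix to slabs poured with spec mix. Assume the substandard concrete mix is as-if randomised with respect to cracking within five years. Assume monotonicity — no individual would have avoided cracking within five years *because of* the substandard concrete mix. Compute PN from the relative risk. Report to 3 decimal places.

PN ≈ 0.822

Under exogeneity and monotonicity, PN = (RR − 1) / RR = 1 − 1/RR.
PN = (5.63 − 1) / 5.63 = 4.63 / 5.63 ≈ 0.8224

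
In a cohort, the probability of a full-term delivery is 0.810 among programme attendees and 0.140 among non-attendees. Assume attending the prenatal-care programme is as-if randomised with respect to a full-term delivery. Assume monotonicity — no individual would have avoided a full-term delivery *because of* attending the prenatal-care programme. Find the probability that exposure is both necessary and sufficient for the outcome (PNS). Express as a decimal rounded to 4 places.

Let p₁ = 0.81, p₀ = 0.14.
Under exogeneity and monotonicity, PNS = p₁ − p₀.
PNS = 0.81 − 0.14 = 0.67

PNS ≈ 0.6700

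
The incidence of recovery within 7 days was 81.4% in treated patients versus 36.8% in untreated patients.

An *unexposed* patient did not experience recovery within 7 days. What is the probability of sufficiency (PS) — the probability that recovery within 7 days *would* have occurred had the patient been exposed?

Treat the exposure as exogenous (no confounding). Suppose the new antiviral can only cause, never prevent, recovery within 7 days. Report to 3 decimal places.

p₁ = 0.814, p₀ = 0.368.
Under exogeneity and monotonicity, PS = (p₁ − p₀) / (1 − p₀).
PS = (0.814 − 0.368) / (1 − 0.368) = 0.446 / 0.632 ≈ 0.7057

PS ≈ 0.706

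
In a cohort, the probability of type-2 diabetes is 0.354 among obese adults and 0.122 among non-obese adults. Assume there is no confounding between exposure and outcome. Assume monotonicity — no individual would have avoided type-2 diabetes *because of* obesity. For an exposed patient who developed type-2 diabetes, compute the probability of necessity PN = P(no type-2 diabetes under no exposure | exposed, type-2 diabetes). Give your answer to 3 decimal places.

Let p₁ = 0.354, p₀ = 0.122.
Under exogeneity and monotonicity, PN = (p₁ − p₀) / p₁.
PN = (0.354 − 0.122) / 0.354 = 0.232 / 0.354 ≈ 0.6554

PN ≈ 0.655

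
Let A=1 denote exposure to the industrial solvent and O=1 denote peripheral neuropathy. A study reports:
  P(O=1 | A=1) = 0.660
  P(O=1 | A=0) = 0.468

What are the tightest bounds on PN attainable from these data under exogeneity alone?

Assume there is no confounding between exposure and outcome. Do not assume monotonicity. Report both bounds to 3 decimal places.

0.291 ≤ PN ≤ 0.806

Let p₁ = 0.66, p₀ = 0.468.
Under exogeneity alone the bounds on PN are max{0,(p₁−p₀)/p₁} ≤ PN ≤ min{1,(1−p₀)/p₁}.
  lower = (p₁ − p₀)/p₁ = 0.192 / 0.66 ≈ 0.2909
  upper = min{1, (1 − p₀)/p₁} = 0.532 / 0.66 ≈ 0.8061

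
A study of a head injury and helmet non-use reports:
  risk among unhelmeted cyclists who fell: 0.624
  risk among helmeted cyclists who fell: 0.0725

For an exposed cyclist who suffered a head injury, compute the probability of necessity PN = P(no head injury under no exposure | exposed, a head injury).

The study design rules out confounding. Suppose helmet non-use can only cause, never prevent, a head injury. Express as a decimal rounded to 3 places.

Let p₁ = 0.624, p₀ = 0.0725.
Under exogeneity and monotonicity, PN = (p₁ − p₀) / p₁.
PN = (0.624 − 0.0725) / 0.624 = 0.5515 / 0.624 ≈ 0.8838

PN ≈ 0.884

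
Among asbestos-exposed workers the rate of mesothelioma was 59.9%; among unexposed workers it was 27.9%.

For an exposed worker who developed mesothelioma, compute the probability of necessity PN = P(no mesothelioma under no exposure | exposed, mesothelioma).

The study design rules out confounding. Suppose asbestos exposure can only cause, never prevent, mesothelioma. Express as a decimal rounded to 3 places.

PN ≈ 0.534

p₁ = 0.599, p₀ = 0.279.
Under exogeneity and monotonicity, PN = (p₁ − p₀) / p₁.
PN = (0.599 − 0.279) / 0.599 = 0.32 / 0.599 ≈ 0.5342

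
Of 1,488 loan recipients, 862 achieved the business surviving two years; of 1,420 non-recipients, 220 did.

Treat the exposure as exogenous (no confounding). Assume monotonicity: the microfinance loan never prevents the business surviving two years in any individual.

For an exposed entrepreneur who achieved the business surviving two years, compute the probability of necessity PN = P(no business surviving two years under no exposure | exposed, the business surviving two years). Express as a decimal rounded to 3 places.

p₁ = P(outcome | exposed) = 862/1488 = 0.5793
p₀ = P(outcome | unexposed) = 220/1420 = 0.15493
Under exogeneity and monotonicity, PN = (p₁ − p₀) / p₁.
PN = (0.5793 − 0.15493) / 0.5793 = 0.42437 / 0.5793 ≈ 0.7326

PN ≈ 0.733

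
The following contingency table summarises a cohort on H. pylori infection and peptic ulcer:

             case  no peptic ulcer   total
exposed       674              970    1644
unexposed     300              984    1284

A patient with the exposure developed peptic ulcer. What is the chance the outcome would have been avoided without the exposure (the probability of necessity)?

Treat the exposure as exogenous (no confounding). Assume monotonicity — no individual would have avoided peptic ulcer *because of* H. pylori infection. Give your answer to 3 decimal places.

PN ≈ 0.430

p₁ = P(outcome | exposed) = 674/1644 = 0.40998
p₀ = P(outcome | unexposed) = 300/1284 = 0.23364
Under exogeneity and monotonicity, PN = (p₁ − p₀)/p₁.
PN = (0.40998 − 0.23364) / 0.40998 ≈ 0.4301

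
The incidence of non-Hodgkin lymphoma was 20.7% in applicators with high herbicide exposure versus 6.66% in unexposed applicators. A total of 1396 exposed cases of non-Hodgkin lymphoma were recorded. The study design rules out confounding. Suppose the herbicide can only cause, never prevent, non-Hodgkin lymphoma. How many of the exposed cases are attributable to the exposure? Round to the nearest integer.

about 947 cases

p₁ = 0.207, p₀ = 0.0666.
PN = (p₁ − p₀)/p₁ = (0.207 − 0.0666) / 0.207 ≈ 0.67826.
Attributable cases ≈ PN × (exposed cases) = 0.67826 × 1396 ≈ 946.85.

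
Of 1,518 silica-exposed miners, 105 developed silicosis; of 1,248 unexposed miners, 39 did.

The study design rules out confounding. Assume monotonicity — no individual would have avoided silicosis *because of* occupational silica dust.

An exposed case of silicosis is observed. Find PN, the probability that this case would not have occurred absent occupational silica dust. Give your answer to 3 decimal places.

PN ≈ 0.548

p₁ = P(outcome | exposed) = 105/1518 = 0.06917
p₀ = P(outcome | unexposed) = 39/1248 = 0.03125
Under exogeneity and monotonicity, PN = (p₁ − p₀) / p₁.
PN = (0.06917 − 0.03125) / 0.06917 = 0.03792 / 0.06917 ≈ 0.5482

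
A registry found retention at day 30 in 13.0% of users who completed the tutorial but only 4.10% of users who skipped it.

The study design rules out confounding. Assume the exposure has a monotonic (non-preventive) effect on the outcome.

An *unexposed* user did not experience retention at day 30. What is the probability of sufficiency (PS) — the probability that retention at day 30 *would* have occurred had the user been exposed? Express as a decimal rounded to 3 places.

p₁ = 0.13, p₀ = 0.041.
Under exogeneity and monotonicity, PS = (p₁ − p₀) / (1 − p₀).
PS = (0.13 − 0.041) / (1 − 0.041) = 0.089 / 0.959 ≈ 0.0928

PS ≈ 0.093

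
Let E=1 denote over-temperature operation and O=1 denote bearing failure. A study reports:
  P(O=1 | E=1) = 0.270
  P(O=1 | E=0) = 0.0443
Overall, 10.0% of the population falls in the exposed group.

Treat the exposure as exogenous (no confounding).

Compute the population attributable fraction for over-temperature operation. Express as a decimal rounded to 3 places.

PAF ≈ 0.338

Let p₁ = 0.27, p₀ = 0.0443.
Overall risk P(Y=1) = π·p₁ + (1−π)·p₀ = 0.1×0.27 + 0.9×0.0443 = 0.06687.
Under exogeneity, PAF = [P(Y=1) − p₀] / P(Y=1).
PAF = (0.06687 − 0.0443) / 0.06687 ≈ 0.3375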